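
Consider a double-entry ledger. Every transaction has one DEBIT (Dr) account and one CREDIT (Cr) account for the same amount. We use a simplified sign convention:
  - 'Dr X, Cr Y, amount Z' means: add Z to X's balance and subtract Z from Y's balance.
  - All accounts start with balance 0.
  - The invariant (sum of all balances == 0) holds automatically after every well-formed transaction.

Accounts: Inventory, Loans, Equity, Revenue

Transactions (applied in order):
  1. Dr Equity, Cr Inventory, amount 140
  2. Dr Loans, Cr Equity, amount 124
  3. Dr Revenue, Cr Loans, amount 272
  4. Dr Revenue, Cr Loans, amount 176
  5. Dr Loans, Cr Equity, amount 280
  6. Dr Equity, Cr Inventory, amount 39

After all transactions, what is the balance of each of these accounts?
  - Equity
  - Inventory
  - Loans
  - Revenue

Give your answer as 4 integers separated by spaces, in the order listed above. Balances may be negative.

Answer: -225 -179 -44 448

Derivation:
After txn 1 (Dr Equity, Cr Inventory, amount 140): Equity=140 Inventory=-140
After txn 2 (Dr Loans, Cr Equity, amount 124): Equity=16 Inventory=-140 Loans=124
After txn 3 (Dr Revenue, Cr Loans, amount 272): Equity=16 Inventory=-140 Loans=-148 Revenue=272
After txn 4 (Dr Revenue, Cr Loans, amount 176): Equity=16 Inventory=-140 Loans=-324 Revenue=448
After txn 5 (Dr Loans, Cr Equity, amount 280): Equity=-264 Inventory=-140 Loans=-44 Revenue=448
After txn 6 (Dr Equity, Cr Inventory, amount 39): Equity=-225 Inventory=-179 Loans=-44 Revenue=448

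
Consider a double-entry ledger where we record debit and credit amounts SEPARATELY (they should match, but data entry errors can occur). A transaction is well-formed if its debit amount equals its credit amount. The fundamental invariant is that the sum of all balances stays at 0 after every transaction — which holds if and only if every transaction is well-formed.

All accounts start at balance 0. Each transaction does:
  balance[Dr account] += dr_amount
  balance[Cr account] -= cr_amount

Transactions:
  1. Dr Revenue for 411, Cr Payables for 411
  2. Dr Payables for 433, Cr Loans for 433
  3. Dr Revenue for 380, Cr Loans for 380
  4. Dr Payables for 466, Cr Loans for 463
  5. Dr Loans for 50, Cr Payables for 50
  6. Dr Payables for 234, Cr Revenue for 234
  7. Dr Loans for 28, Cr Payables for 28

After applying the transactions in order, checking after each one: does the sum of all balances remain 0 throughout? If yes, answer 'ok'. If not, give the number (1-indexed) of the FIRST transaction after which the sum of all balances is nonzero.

Answer: 4

Derivation:
After txn 1: dr=411 cr=411 sum_balances=0
After txn 2: dr=433 cr=433 sum_balances=0
After txn 3: dr=380 cr=380 sum_balances=0
After txn 4: dr=466 cr=463 sum_balances=3
After txn 5: dr=50 cr=50 sum_balances=3
After txn 6: dr=234 cr=234 sum_balances=3
After txn 7: dr=28 cr=28 sum_balances=3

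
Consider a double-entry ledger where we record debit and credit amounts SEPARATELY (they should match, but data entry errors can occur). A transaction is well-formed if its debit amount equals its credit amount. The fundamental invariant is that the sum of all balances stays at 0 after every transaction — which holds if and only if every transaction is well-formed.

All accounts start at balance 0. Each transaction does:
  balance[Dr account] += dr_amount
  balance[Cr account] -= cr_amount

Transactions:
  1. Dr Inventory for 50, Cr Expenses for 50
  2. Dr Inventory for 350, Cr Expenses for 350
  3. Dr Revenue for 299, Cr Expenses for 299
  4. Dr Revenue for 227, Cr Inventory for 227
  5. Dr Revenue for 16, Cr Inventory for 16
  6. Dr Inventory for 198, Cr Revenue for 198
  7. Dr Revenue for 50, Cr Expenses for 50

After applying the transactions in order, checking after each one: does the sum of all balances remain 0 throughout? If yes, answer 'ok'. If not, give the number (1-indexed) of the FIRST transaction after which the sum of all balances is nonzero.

Answer: ok

Derivation:
After txn 1: dr=50 cr=50 sum_balances=0
After txn 2: dr=350 cr=350 sum_balances=0
After txn 3: dr=299 cr=299 sum_balances=0
After txn 4: dr=227 cr=227 sum_balances=0
After txn 5: dr=16 cr=16 sum_balances=0
After txn 6: dr=198 cr=198 sum_balances=0
After txn 7: dr=50 cr=50 sum_balances=0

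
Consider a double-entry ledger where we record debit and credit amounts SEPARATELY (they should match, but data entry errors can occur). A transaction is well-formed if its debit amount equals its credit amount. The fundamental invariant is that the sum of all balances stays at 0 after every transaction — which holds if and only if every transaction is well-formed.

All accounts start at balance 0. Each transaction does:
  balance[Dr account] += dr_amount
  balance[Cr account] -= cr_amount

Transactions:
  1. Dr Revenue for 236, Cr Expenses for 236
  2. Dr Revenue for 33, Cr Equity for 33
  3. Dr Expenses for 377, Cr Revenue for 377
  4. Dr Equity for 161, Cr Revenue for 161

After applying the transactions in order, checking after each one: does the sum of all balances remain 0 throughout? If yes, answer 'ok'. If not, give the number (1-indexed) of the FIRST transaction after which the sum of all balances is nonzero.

Answer: ok

Derivation:
After txn 1: dr=236 cr=236 sum_balances=0
After txn 2: dr=33 cr=33 sum_balances=0
After txn 3: dr=377 cr=377 sum_balances=0
After txn 4: dr=161 cr=161 sum_balances=0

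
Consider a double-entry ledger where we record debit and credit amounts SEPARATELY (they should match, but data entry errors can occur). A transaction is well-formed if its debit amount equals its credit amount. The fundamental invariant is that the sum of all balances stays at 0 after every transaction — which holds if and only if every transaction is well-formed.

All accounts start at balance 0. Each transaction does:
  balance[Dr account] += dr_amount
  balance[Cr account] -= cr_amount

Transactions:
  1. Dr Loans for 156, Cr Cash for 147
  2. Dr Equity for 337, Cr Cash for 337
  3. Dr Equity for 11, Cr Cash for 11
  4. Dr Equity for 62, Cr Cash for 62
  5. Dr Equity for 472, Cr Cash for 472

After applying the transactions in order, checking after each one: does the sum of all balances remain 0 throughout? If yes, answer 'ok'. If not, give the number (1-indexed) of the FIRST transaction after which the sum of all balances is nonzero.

Answer: 1

Derivation:
After txn 1: dr=156 cr=147 sum_balances=9
After txn 2: dr=337 cr=337 sum_balances=9
After txn 3: dr=11 cr=11 sum_balances=9
After txn 4: dr=62 cr=62 sum_balances=9
After txn 5: dr=472 cr=472 sum_balances=9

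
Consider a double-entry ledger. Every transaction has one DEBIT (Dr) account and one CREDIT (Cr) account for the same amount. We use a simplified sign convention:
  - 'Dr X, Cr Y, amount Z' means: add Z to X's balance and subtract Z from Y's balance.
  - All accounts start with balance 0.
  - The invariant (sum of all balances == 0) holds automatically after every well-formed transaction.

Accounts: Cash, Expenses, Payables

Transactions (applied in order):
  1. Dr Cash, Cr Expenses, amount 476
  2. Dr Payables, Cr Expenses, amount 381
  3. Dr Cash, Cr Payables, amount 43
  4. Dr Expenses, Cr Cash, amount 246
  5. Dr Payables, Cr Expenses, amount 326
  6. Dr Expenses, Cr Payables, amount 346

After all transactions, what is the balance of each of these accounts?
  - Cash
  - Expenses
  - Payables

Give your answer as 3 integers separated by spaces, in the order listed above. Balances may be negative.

After txn 1 (Dr Cash, Cr Expenses, amount 476): Cash=476 Expenses=-476
After txn 2 (Dr Payables, Cr Expenses, amount 381): Cash=476 Expenses=-857 Payables=381
After txn 3 (Dr Cash, Cr Payables, amount 43): Cash=519 Expenses=-857 Payables=338
After txn 4 (Dr Expenses, Cr Cash, amount 246): Cash=273 Expenses=-611 Payables=338
After txn 5 (Dr Payables, Cr Expenses, amount 326): Cash=273 Expenses=-937 Payables=664
After txn 6 (Dr Expenses, Cr Payables, amount 346): Cash=273 Expenses=-591 Payables=318

Answer: 273 -591 318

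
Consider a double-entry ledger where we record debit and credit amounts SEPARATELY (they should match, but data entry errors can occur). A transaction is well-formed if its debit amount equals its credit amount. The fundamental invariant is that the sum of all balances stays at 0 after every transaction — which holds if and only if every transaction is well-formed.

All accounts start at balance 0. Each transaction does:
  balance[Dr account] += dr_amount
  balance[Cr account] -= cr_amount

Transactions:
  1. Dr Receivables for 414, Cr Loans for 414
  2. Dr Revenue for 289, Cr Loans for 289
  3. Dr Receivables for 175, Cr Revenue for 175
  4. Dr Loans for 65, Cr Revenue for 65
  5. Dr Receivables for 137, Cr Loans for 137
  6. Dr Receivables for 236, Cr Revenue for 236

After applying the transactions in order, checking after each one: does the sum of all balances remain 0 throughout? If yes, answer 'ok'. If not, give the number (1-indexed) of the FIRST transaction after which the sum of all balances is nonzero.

After txn 1: dr=414 cr=414 sum_balances=0
After txn 2: dr=289 cr=289 sum_balances=0
After txn 3: dr=175 cr=175 sum_balances=0
After txn 4: dr=65 cr=65 sum_balances=0
After txn 5: dr=137 cr=137 sum_balances=0
After txn 6: dr=236 cr=236 sum_balances=0

Answer: ok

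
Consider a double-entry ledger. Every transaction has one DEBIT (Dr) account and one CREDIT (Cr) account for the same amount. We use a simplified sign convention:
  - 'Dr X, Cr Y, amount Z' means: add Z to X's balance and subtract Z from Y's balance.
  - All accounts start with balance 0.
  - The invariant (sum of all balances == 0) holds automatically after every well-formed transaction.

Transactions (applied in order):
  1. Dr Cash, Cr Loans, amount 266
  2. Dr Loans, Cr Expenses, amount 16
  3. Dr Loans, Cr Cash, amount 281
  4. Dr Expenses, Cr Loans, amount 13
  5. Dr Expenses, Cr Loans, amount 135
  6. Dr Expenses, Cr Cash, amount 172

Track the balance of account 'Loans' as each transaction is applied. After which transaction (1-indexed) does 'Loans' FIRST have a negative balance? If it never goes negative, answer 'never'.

After txn 1: Loans=-266

Answer: 1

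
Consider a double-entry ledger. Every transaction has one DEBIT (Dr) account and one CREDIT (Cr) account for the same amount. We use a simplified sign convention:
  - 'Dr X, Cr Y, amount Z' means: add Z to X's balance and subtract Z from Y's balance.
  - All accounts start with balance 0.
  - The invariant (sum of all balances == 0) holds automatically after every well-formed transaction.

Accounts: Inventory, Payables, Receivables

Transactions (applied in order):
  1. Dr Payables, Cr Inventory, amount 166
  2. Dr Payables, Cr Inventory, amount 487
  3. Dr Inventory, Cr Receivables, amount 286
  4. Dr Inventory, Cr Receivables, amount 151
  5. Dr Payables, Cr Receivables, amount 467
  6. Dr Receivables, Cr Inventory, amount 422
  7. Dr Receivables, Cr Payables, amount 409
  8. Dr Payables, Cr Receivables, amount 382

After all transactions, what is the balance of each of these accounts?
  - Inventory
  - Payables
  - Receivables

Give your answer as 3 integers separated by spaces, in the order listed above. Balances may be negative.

After txn 1 (Dr Payables, Cr Inventory, amount 166): Inventory=-166 Payables=166
After txn 2 (Dr Payables, Cr Inventory, amount 487): Inventory=-653 Payables=653
After txn 3 (Dr Inventory, Cr Receivables, amount 286): Inventory=-367 Payables=653 Receivables=-286
After txn 4 (Dr Inventory, Cr Receivables, amount 151): Inventory=-216 Payables=653 Receivables=-437
After txn 5 (Dr Payables, Cr Receivables, amount 467): Inventory=-216 Payables=1120 Receivables=-904
After txn 6 (Dr Receivables, Cr Inventory, amount 422): Inventory=-638 Payables=1120 Receivables=-482
After txn 7 (Dr Receivables, Cr Payables, amount 409): Inventory=-638 Payables=711 Receivables=-73
After txn 8 (Dr Payables, Cr Receivables, amount 382): Inventory=-638 Payables=1093 Receivables=-455

Answer: -638 1093 -455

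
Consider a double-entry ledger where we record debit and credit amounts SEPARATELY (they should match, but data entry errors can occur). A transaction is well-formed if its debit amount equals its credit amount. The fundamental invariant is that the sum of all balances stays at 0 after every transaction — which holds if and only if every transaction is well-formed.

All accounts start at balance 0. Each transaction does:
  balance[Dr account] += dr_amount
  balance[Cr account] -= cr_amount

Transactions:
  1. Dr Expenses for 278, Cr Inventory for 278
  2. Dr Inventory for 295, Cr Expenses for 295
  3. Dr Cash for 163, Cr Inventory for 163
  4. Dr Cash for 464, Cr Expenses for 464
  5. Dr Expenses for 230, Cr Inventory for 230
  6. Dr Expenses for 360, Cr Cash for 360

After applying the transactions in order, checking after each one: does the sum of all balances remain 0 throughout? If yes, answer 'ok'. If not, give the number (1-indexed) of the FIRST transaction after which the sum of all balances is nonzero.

After txn 1: dr=278 cr=278 sum_balances=0
After txn 2: dr=295 cr=295 sum_balances=0
After txn 3: dr=163 cr=163 sum_balances=0
After txn 4: dr=464 cr=464 sum_balances=0
After txn 5: dr=230 cr=230 sum_balances=0
After txn 6: dr=360 cr=360 sum_balances=0

Answer: ok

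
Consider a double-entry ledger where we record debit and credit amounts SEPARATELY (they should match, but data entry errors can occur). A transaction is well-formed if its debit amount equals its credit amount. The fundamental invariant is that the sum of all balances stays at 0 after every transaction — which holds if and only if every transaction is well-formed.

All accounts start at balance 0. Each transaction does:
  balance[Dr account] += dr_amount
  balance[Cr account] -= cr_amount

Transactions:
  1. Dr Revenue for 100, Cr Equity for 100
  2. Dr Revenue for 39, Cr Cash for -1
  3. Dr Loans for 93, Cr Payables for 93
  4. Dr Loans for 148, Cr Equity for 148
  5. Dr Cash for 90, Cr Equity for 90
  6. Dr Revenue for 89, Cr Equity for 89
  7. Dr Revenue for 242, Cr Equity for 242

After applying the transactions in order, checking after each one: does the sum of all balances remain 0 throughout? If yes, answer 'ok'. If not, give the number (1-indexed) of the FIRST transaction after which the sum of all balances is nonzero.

Answer: 2

Derivation:
After txn 1: dr=100 cr=100 sum_balances=0
After txn 2: dr=39 cr=-1 sum_balances=40
After txn 3: dr=93 cr=93 sum_balances=40
After txn 4: dr=148 cr=148 sum_balances=40
After txn 5: dr=90 cr=90 sum_balances=40
After txn 6: dr=89 cr=89 sum_balances=40
After txn 7: dr=242 cr=242 sum_balances=40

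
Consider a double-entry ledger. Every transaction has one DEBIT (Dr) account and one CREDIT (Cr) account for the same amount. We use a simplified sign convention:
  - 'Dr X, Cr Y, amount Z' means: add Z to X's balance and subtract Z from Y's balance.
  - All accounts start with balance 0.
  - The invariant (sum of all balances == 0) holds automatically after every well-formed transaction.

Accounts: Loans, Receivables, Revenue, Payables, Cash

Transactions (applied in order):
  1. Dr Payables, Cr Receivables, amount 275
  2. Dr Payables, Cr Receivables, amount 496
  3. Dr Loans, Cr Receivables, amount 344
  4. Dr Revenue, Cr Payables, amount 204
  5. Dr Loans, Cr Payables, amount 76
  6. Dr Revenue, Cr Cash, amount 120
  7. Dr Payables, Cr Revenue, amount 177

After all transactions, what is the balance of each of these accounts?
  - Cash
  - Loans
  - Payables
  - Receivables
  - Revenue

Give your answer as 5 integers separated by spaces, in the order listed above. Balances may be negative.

After txn 1 (Dr Payables, Cr Receivables, amount 275): Payables=275 Receivables=-275
After txn 2 (Dr Payables, Cr Receivables, amount 496): Payables=771 Receivables=-771
After txn 3 (Dr Loans, Cr Receivables, amount 344): Loans=344 Payables=771 Receivables=-1115
After txn 4 (Dr Revenue, Cr Payables, amount 204): Loans=344 Payables=567 Receivables=-1115 Revenue=204
After txn 5 (Dr Loans, Cr Payables, amount 76): Loans=420 Payables=491 Receivables=-1115 Revenue=204
After txn 6 (Dr Revenue, Cr Cash, amount 120): Cash=-120 Loans=420 Payables=491 Receivables=-1115 Revenue=324
After txn 7 (Dr Payables, Cr Revenue, amount 177): Cash=-120 Loans=420 Payables=668 Receivables=-1115 Revenue=147

Answer: -120 420 668 -1115 147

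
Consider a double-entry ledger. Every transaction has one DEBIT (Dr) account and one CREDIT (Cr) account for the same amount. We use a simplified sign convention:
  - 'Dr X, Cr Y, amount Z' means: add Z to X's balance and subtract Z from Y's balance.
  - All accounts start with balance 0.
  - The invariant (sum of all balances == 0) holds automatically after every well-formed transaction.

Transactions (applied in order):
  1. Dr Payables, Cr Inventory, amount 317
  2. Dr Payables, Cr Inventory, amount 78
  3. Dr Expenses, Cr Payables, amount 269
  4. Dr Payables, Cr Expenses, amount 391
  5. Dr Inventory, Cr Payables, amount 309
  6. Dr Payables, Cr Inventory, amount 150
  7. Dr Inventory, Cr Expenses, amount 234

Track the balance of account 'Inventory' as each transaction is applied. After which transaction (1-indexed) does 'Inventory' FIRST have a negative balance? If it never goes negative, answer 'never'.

After txn 1: Inventory=-317

Answer: 1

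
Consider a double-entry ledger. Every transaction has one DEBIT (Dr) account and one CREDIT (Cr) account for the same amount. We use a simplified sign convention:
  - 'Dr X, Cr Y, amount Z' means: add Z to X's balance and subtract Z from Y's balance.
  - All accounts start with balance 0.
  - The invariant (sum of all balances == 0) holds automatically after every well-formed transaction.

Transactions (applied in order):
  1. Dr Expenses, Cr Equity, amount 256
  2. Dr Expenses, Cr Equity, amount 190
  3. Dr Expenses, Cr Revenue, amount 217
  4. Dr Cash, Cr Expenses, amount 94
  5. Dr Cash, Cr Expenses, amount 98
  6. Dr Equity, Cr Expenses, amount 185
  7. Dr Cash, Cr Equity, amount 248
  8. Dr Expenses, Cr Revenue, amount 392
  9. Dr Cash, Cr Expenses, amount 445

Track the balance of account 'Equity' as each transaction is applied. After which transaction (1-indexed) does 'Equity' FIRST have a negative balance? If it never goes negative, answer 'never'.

After txn 1: Equity=-256

Answer: 1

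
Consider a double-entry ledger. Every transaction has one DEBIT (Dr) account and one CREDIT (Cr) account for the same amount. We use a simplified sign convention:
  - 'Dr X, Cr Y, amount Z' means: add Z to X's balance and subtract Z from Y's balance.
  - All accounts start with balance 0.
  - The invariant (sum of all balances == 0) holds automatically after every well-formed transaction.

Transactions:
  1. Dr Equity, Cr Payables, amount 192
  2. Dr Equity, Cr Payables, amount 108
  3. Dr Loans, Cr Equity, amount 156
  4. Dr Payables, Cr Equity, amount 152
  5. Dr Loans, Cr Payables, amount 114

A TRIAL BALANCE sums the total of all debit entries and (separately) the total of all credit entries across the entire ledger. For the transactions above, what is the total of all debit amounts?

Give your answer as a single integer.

Txn 1: debit+=192
Txn 2: debit+=108
Txn 3: debit+=156
Txn 4: debit+=152
Txn 5: debit+=114
Total debits = 722

Answer: 722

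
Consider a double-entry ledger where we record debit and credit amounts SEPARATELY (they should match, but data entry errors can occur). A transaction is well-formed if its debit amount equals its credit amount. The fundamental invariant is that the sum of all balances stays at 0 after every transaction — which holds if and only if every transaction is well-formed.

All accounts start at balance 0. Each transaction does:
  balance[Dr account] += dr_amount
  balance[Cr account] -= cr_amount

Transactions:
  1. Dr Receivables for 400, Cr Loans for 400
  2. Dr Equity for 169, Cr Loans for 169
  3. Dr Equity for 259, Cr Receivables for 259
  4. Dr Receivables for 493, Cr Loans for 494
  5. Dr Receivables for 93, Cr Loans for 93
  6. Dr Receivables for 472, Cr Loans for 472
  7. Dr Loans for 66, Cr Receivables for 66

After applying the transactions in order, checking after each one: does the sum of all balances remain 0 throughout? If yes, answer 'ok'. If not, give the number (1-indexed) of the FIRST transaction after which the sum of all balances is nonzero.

After txn 1: dr=400 cr=400 sum_balances=0
After txn 2: dr=169 cr=169 sum_balances=0
After txn 3: dr=259 cr=259 sum_balances=0
After txn 4: dr=493 cr=494 sum_balances=-1
After txn 5: dr=93 cr=93 sum_balances=-1
After txn 6: dr=472 cr=472 sum_balances=-1
After txn 7: dr=66 cr=66 sum_balances=-1

Answer: 4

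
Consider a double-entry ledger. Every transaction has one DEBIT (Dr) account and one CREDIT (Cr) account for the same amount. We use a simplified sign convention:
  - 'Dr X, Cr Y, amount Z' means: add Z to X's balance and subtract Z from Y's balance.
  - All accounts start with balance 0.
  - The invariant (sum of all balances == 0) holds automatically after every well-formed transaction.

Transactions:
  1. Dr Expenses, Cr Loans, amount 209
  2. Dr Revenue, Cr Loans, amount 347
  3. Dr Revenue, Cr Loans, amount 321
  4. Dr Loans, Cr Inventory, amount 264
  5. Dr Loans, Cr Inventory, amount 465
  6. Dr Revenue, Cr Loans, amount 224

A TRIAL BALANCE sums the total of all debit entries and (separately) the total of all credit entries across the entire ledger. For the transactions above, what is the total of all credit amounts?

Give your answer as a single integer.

Txn 1: credit+=209
Txn 2: credit+=347
Txn 3: credit+=321
Txn 4: credit+=264
Txn 5: credit+=465
Txn 6: credit+=224
Total credits = 1830

Answer: 1830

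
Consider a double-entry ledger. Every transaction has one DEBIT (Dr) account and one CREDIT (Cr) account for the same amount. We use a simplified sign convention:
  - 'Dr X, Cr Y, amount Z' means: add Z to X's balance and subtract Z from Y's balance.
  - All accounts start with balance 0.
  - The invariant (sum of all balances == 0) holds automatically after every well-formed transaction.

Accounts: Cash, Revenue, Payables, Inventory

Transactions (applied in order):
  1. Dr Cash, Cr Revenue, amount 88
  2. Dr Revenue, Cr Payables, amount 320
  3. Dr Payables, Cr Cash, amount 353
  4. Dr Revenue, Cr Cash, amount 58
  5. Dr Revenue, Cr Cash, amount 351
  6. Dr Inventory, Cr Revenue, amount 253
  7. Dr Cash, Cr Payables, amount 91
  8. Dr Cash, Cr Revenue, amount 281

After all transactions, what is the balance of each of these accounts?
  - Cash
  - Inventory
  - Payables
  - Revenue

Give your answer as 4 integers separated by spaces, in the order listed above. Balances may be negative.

After txn 1 (Dr Cash, Cr Revenue, amount 88): Cash=88 Revenue=-88
After txn 2 (Dr Revenue, Cr Payables, amount 320): Cash=88 Payables=-320 Revenue=232
After txn 3 (Dr Payables, Cr Cash, amount 353): Cash=-265 Payables=33 Revenue=232
After txn 4 (Dr Revenue, Cr Cash, amount 58): Cash=-323 Payables=33 Revenue=290
After txn 5 (Dr Revenue, Cr Cash, amount 351): Cash=-674 Payables=33 Revenue=641
After txn 6 (Dr Inventory, Cr Revenue, amount 253): Cash=-674 Inventory=253 Payables=33 Revenue=388
After txn 7 (Dr Cash, Cr Payables, amount 91): Cash=-583 Inventory=253 Payables=-58 Revenue=388
After txn 8 (Dr Cash, Cr Revenue, amount 281): Cash=-302 Inventory=253 Payables=-58 Revenue=107

Answer: -302 253 -58 107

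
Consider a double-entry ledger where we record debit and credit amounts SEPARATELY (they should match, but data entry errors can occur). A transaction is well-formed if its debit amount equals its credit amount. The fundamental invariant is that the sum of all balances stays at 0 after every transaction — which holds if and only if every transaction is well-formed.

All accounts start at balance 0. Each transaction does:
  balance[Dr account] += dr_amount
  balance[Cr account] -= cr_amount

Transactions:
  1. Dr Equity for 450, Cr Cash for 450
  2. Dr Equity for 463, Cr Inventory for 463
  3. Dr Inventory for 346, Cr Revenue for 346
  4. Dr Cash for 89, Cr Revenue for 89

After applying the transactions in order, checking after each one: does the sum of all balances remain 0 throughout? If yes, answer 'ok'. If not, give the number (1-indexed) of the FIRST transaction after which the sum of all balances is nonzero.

Answer: ok

Derivation:
After txn 1: dr=450 cr=450 sum_balances=0
After txn 2: dr=463 cr=463 sum_balances=0
After txn 3: dr=346 cr=346 sum_balances=0
After txn 4: dr=89 cr=89 sum_balances=0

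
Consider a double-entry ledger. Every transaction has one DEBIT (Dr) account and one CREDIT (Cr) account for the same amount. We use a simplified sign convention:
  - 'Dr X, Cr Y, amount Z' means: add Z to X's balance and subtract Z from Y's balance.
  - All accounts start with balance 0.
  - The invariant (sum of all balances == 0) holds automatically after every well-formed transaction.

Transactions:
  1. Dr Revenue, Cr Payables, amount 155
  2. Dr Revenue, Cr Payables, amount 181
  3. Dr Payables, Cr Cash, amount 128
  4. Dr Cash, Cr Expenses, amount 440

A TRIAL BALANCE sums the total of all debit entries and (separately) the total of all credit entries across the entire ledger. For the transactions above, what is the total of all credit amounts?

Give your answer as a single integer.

Answer: 904

Derivation:
Txn 1: credit+=155
Txn 2: credit+=181
Txn 3: credit+=128
Txn 4: credit+=440
Total credits = 904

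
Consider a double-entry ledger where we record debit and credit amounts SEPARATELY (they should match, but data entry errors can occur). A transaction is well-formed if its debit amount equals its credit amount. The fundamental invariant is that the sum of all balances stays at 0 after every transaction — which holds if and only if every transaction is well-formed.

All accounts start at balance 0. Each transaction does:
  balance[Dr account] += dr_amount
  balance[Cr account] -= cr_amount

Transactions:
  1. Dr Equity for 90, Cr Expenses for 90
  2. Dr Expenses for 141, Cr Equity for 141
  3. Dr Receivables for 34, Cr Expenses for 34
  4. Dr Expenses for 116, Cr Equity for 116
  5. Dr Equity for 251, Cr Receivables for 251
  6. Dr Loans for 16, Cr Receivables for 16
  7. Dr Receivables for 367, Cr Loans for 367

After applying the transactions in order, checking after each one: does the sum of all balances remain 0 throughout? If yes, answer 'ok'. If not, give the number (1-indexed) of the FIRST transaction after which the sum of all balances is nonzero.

After txn 1: dr=90 cr=90 sum_balances=0
After txn 2: dr=141 cr=141 sum_balances=0
After txn 3: dr=34 cr=34 sum_balances=0
After txn 4: dr=116 cr=116 sum_balances=0
After txn 5: dr=251 cr=251 sum_balances=0
After txn 6: dr=16 cr=16 sum_balances=0
After txn 7: dr=367 cr=367 sum_balances=0

Answer: ok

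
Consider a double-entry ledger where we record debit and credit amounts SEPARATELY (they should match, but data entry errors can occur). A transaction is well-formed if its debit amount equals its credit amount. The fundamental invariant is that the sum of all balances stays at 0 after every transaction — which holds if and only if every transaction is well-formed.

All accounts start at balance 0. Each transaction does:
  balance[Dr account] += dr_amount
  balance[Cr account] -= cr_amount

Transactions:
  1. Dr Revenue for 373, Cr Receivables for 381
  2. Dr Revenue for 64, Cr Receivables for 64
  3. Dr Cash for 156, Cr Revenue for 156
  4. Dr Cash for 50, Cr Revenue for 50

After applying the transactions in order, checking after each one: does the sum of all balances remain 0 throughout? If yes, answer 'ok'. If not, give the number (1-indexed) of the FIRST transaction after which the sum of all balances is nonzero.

After txn 1: dr=373 cr=381 sum_balances=-8
After txn 2: dr=64 cr=64 sum_balances=-8
After txn 3: dr=156 cr=156 sum_balances=-8
After txn 4: dr=50 cr=50 sum_balances=-8

Answer: 1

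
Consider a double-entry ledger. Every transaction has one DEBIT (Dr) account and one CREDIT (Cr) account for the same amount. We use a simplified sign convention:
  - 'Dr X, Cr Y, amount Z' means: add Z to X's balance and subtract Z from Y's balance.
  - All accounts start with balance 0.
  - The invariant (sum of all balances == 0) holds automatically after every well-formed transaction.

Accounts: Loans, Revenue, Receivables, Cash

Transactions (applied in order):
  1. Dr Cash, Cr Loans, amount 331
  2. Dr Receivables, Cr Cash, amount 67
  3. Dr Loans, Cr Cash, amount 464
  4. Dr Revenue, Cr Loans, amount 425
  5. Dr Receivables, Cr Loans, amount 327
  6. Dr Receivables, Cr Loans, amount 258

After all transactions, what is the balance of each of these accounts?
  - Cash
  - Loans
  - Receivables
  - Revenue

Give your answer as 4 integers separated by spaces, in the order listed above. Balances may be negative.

After txn 1 (Dr Cash, Cr Loans, amount 331): Cash=331 Loans=-331
After txn 2 (Dr Receivables, Cr Cash, amount 67): Cash=264 Loans=-331 Receivables=67
After txn 3 (Dr Loans, Cr Cash, amount 464): Cash=-200 Loans=133 Receivables=67
After txn 4 (Dr Revenue, Cr Loans, amount 425): Cash=-200 Loans=-292 Receivables=67 Revenue=425
After txn 5 (Dr Receivables, Cr Loans, amount 327): Cash=-200 Loans=-619 Receivables=394 Revenue=425
After txn 6 (Dr Receivables, Cr Loans, amount 258): Cash=-200 Loans=-877 Receivables=652 Revenue=425

Answer: -200 -877 652 425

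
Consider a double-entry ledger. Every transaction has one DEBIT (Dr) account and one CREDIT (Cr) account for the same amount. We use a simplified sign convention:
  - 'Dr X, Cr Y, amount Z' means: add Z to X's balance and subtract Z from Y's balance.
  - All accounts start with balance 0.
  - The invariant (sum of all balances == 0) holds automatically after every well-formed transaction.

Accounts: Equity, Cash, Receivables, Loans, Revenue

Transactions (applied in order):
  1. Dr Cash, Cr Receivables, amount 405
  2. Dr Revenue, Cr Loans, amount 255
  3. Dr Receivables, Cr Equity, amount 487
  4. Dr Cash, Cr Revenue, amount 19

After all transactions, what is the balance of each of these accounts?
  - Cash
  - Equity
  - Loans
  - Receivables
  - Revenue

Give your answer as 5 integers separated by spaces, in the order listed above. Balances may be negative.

Answer: 424 -487 -255 82 236

Derivation:
After txn 1 (Dr Cash, Cr Receivables, amount 405): Cash=405 Receivables=-405
After txn 2 (Dr Revenue, Cr Loans, amount 255): Cash=405 Loans=-255 Receivables=-405 Revenue=255
After txn 3 (Dr Receivables, Cr Equity, amount 487): Cash=405 Equity=-487 Loans=-255 Receivables=82 Revenue=255
After txn 4 (Dr Cash, Cr Revenue, amount 19): Cash=424 Equity=-487 Loans=-255 Receivables=82 Revenue=236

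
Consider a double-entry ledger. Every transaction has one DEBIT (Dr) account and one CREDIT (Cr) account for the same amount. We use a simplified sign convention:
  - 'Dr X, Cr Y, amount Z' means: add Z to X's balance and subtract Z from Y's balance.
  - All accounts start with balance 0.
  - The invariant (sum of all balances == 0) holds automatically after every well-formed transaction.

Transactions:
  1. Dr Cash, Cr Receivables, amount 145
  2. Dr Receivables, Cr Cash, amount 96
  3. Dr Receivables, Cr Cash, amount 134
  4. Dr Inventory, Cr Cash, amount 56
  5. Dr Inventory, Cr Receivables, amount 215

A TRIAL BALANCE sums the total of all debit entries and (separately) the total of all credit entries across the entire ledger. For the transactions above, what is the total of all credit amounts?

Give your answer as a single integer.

Answer: 646

Derivation:
Txn 1: credit+=145
Txn 2: credit+=96
Txn 3: credit+=134
Txn 4: credit+=56
Txn 5: credit+=215
Total credits = 646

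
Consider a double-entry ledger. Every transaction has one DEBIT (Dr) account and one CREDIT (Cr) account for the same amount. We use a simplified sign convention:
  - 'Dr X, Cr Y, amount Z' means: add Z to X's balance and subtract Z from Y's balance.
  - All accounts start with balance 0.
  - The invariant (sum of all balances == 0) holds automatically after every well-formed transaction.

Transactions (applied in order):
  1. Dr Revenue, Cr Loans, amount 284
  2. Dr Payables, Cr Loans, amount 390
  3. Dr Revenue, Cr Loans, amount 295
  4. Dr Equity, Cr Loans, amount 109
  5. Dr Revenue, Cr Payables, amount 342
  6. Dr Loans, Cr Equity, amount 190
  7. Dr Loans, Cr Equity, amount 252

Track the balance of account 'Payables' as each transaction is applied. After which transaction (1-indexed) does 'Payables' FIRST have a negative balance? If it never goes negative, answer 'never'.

After txn 1: Payables=0
After txn 2: Payables=390
After txn 3: Payables=390
After txn 4: Payables=390
After txn 5: Payables=48
After txn 6: Payables=48
After txn 7: Payables=48

Answer: never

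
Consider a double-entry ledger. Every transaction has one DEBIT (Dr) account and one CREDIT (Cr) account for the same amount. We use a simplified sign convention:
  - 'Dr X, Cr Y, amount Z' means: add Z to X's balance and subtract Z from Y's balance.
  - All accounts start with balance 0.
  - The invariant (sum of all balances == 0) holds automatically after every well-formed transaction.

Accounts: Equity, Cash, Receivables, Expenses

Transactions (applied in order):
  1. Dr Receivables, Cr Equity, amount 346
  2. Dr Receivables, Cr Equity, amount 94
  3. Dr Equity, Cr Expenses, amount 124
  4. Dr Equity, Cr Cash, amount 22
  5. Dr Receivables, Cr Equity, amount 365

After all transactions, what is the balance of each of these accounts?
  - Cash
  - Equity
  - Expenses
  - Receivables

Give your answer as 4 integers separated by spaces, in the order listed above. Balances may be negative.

After txn 1 (Dr Receivables, Cr Equity, amount 346): Equity=-346 Receivables=346
After txn 2 (Dr Receivables, Cr Equity, amount 94): Equity=-440 Receivables=440
After txn 3 (Dr Equity, Cr Expenses, amount 124): Equity=-316 Expenses=-124 Receivables=440
After txn 4 (Dr Equity, Cr Cash, amount 22): Cash=-22 Equity=-294 Expenses=-124 Receivables=440
After txn 5 (Dr Receivables, Cr Equity, amount 365): Cash=-22 Equity=-659 Expenses=-124 Receivables=805

Answer: -22 -659 -124 805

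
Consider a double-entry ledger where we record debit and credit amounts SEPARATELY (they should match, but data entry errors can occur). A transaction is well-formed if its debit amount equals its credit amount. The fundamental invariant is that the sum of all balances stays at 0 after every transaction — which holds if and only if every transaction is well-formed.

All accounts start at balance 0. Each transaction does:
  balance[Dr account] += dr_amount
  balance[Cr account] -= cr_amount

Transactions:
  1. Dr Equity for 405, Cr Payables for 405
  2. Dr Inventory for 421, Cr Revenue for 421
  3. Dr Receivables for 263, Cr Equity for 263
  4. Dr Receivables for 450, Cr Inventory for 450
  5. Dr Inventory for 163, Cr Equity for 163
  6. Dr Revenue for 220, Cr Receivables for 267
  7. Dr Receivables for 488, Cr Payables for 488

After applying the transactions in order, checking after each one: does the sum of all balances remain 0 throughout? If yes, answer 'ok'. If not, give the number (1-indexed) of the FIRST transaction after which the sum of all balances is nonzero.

After txn 1: dr=405 cr=405 sum_balances=0
After txn 2: dr=421 cr=421 sum_balances=0
After txn 3: dr=263 cr=263 sum_balances=0
After txn 4: dr=450 cr=450 sum_balances=0
After txn 5: dr=163 cr=163 sum_balances=0
After txn 6: dr=220 cr=267 sum_balances=-47
After txn 7: dr=488 cr=488 sum_balances=-47

Answer: 6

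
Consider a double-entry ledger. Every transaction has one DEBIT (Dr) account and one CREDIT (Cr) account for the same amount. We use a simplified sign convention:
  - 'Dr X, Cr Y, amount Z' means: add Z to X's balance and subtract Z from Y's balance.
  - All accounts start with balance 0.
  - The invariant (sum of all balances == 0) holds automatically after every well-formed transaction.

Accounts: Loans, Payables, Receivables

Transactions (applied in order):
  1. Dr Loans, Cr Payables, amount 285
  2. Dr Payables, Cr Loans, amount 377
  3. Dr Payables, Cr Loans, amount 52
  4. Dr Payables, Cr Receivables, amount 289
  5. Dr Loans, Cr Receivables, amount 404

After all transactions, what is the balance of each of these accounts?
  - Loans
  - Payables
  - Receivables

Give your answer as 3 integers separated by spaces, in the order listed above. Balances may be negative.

Answer: 260 433 -693

Derivation:
After txn 1 (Dr Loans, Cr Payables, amount 285): Loans=285 Payables=-285
After txn 2 (Dr Payables, Cr Loans, amount 377): Loans=-92 Payables=92
After txn 3 (Dr Payables, Cr Loans, amount 52): Loans=-144 Payables=144
After txn 4 (Dr Payables, Cr Receivables, amount 289): Loans=-144 Payables=433 Receivables=-289
After txn 5 (Dr Loans, Cr Receivables, amount 404): Loans=260 Payables=433 Receivables=-693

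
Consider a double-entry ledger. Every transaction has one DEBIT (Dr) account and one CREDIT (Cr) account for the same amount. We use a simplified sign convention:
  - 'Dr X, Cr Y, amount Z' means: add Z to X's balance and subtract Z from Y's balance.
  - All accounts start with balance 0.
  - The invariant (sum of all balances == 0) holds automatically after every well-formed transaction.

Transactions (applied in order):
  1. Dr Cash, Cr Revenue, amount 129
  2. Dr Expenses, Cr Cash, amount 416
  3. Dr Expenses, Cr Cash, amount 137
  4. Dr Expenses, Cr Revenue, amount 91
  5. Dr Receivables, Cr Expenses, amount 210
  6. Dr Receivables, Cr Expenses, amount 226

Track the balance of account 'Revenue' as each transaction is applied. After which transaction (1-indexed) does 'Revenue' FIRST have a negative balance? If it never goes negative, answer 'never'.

Answer: 1

Derivation:
After txn 1: Revenue=-129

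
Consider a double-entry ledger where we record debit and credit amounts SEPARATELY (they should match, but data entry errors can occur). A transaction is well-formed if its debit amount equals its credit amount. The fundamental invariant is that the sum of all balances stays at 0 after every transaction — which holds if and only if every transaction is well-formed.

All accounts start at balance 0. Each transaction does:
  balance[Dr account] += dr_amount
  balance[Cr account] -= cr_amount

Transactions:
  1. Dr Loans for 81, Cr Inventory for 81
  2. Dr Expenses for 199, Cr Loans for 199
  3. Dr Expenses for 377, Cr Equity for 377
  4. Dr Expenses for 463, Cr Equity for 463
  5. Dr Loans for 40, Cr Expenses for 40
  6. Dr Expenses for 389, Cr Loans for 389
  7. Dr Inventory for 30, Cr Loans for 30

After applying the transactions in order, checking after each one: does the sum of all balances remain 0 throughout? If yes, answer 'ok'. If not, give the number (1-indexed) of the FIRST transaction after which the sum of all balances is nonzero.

Answer: ok

Derivation:
After txn 1: dr=81 cr=81 sum_balances=0
After txn 2: dr=199 cr=199 sum_balances=0
After txn 3: dr=377 cr=377 sum_balances=0
After txn 4: dr=463 cr=463 sum_balances=0
After txn 5: dr=40 cr=40 sum_balances=0
After txn 6: dr=389 cr=389 sum_balances=0
After txn 7: dr=30 cr=30 sum_balances=0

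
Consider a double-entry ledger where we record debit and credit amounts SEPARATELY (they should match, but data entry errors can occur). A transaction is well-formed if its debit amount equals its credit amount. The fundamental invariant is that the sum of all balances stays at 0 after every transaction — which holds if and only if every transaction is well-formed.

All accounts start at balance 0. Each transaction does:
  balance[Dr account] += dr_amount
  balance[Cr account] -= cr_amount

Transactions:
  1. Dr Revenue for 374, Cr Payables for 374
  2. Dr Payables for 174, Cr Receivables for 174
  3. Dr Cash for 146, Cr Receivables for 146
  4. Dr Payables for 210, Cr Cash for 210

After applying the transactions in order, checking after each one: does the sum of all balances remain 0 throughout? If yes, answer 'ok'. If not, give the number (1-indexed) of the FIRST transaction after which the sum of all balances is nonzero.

After txn 1: dr=374 cr=374 sum_balances=0
After txn 2: dr=174 cr=174 sum_balances=0
After txn 3: dr=146 cr=146 sum_balances=0
After txn 4: dr=210 cr=210 sum_balances=0

Answer: ok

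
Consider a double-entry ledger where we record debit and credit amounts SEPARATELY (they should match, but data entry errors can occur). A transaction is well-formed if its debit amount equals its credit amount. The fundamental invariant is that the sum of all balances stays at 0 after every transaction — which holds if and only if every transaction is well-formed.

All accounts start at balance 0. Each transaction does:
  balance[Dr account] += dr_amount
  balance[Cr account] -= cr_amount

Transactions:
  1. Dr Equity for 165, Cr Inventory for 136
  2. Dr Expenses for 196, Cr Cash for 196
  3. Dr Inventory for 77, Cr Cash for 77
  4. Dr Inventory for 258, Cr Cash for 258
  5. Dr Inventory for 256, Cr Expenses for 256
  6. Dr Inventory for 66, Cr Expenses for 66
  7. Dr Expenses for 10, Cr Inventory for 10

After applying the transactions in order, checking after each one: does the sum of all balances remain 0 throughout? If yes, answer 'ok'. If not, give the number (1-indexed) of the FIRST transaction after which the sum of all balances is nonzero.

After txn 1: dr=165 cr=136 sum_balances=29
After txn 2: dr=196 cr=196 sum_balances=29
After txn 3: dr=77 cr=77 sum_balances=29
After txn 4: dr=258 cr=258 sum_balances=29
After txn 5: dr=256 cr=256 sum_balances=29
After txn 6: dr=66 cr=66 sum_balances=29
After txn 7: dr=10 cr=10 sum_balances=29

Answer: 1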